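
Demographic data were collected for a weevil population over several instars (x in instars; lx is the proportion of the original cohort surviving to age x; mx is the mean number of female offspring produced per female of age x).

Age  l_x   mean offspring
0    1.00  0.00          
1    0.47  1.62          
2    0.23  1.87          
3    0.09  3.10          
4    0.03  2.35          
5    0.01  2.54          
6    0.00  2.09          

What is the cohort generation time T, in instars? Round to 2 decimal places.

1.83

lx·mx: 0, 0.7614, 0.4301, 0.279, 0.0705, 0.0254, 0 → R0 = 1.5664
x·lx·mx: 0, 0.7614, 0.8602, 0.837, 0.282, 0.127, 0 → Σ = 2.8676
T = 2.8676 / 1.5664 = 1.830695… → 1.83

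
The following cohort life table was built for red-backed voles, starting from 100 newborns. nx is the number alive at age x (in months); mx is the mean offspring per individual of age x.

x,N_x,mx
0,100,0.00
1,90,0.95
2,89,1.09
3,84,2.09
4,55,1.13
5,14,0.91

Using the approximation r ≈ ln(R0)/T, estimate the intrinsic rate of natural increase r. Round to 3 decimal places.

0.567

lx = nx/n0 = nx/100: 1, 0.9, 0.89, 0.84, 0.55, 0.14
R0 = Σ lx·mx = 0 + 0.855 + 0.9701 + 1.7556 + 0.6215 + 0.1274 = 4.3296
Σ x·lx·mx = 11.185; T = 11.185/4.3296 = 2.58338…
r ≈ ln(R0)/T = ln(4.3296)/2.58338… = 0.56727… → 0.567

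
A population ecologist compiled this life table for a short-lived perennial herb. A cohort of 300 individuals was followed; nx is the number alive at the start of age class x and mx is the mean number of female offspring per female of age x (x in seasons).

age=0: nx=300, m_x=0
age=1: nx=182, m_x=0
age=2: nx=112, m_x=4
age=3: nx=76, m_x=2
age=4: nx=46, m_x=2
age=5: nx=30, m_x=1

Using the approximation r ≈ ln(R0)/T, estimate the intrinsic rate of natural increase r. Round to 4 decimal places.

0.3391

lx = nx/n0 = nx/300: 1, 0.60667…, 0.37333…, 0.25333…, 0.15333…, 0.1
R0 = Σ lx·mx = 0 + 0 + 1.49333… + 0.50667… + 0.30667… + 0.1 = 2.406667…
Σ x·lx·mx = 6.233333…; T = 6.233333…/2.406667… = 2.59003…
r ≈ ln(R0)/T = ln(2.406667…)/2.59003… = 0.339086… → 0.3391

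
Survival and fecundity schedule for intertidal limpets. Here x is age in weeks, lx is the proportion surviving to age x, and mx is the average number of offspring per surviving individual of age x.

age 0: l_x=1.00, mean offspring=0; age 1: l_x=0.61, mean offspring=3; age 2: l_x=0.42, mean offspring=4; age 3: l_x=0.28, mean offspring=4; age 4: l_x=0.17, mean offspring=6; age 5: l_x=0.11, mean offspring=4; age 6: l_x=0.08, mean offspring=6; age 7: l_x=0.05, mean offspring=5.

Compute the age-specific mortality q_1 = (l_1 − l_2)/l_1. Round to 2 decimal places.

q_1 = (l_1 − l_2) / l_1 = (0.61 − 0.42) / 0.61
     = 0.19 / 0.61 = 0.311475… → 0.31

0.31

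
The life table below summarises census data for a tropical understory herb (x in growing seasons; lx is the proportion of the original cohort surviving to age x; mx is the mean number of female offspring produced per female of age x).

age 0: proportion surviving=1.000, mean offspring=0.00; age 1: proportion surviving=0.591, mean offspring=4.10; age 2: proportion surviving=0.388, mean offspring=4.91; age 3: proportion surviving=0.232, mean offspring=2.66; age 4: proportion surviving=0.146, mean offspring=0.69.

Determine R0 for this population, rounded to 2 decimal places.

lx·mx by age: 0, 2.4231, 1.90508, 0.61712, 0.10074
R0 = Σ lx·mx = 5.04604 → 5.05

5.05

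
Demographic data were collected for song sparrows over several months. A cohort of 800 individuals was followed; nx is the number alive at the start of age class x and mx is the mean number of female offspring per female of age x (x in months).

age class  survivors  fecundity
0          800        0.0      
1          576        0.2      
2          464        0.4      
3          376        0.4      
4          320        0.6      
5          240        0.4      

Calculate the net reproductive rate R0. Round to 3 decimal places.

lx = nx/n0 = nx/800: 1, 0.72, 0.58, 0.47, 0.4, 0.3
lx·mx by age: 0, 0.144, 0.232, 0.188, 0.24, 0.12
R0 = Σ lx·mx = 0.924 → 0.924

0.924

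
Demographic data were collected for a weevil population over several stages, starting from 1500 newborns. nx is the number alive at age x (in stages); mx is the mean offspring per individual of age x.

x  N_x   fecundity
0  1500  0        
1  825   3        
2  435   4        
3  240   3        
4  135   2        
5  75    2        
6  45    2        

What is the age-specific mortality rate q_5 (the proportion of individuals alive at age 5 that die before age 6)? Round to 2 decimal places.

lx = nx/n0 = nx/1500: 1, 0.55, 0.29, 0.16, 0.09, 0.05, 0.03
q_5 = (l_5 − l_6) / l_5 = (0.05 − 0.03) / 0.05
     = 0.02 / 0.05 = 0.4 → 0.40

0.40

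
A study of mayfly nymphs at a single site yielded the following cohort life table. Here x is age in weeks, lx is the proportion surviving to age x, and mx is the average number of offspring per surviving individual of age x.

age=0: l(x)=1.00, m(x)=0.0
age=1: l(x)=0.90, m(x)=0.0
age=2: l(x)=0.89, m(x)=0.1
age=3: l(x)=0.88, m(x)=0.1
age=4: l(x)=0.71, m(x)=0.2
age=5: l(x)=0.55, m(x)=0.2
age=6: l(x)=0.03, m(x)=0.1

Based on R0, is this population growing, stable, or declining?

R0 = Σ lx·mx = 0 + 0 + 0.089 + 0.088 + 0.142 + 0.11 + 0.003 = 0.432
R0 < 1, so the population is declining.

declining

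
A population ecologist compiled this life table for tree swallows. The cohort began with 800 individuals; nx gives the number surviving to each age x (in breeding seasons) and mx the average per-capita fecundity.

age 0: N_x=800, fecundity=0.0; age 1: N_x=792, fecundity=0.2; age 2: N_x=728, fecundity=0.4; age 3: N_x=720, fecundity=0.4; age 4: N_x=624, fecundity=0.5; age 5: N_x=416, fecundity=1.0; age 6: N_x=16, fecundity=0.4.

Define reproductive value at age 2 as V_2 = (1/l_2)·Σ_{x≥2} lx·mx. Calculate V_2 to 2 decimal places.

lx = nx/n0 = nx/800: 1, 0.99, 0.91, 0.9, 0.78, 0.52, 0.02
lx·mx for x ≥ 2: 0.364, 0.36, 0.39, 0.52, 0.008 → sum = 1.642
V_2 = 1.642 / l_2 = 1.642 / 0.91 = 1.804396… → 1.80

1.80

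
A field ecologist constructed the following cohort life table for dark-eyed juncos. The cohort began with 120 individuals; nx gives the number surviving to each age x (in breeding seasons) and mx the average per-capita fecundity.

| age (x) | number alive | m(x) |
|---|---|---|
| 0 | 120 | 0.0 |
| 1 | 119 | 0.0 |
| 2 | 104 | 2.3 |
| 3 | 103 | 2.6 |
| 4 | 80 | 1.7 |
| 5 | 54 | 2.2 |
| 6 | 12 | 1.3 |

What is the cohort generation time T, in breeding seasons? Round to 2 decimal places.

3.23

lx = nx/n0 = nx/120: 1, 0.99167…, 0.86667…, 0.85833…, 0.66667…, 0.45, 0.1
lx·mx: 0, 0, 1.993333…, 2.231667…, 1.133333…, 0.99, 0.13 → R0 = 6.478333…
x·lx·mx: 0, 0, 3.986667…, 6.695…, 4.533333…, 4.95, 0.78 → Σ = 20.945…
T = 20.945… / 6.478333… = 3.233085… → 3.23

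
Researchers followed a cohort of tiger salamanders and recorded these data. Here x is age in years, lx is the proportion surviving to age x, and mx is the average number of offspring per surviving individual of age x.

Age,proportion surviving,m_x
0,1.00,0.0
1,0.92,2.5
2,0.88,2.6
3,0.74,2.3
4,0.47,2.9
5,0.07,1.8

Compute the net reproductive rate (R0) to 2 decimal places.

lx·mx by age: 0, 2.3, 2.288, 1.702, 1.363, 0.126
R0 = Σ lx·mx = 7.779 → 7.78

7.78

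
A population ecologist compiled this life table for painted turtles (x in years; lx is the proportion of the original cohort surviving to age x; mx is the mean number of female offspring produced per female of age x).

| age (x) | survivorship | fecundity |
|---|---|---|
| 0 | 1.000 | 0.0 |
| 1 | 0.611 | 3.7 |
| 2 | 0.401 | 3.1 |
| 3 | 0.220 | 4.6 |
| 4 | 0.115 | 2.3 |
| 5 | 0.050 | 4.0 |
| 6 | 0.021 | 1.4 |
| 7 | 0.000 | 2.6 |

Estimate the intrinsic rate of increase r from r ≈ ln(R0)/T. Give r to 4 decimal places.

R0 = Σ lx·mx = 0 + 2.2607 + 1.2431 + 1.012 + 0.2645 + 0.2 + 0.0294 + 0 = 5.0097
Σ x·lx·mx = 10.0173; T = 10.0173/5.0097 = 1.99958…
r ≈ ln(R0)/T = ln(5.0097)/1.99958… = 0.805857… → 0.8059

0.8059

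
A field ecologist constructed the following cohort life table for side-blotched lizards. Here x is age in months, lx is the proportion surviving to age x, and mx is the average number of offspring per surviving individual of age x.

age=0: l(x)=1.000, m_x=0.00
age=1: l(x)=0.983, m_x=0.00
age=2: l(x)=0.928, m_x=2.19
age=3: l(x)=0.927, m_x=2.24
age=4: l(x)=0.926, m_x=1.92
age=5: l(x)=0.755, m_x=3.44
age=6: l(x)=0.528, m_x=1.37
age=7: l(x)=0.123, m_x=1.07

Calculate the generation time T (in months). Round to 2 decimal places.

lx·mx: 0, 0, 2.03232, 2.07648, 1.77792, 2.5972, 0.72336, 0.13161 → R0 = 9.33889
x·lx·mx: 0, 0, 4.06464, 6.22944, 7.11168, 12.986, 4.34016, 0.92127 → Σ = 35.65319
T = 35.65319 / 9.33889 = 3.817712… → 3.82

3.82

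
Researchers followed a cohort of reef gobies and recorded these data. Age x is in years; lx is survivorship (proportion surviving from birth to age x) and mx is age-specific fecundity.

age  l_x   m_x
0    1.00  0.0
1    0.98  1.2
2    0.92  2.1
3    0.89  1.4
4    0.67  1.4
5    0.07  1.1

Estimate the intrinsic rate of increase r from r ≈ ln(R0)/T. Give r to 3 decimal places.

R0 = Σ lx·mx = 0 + 1.176 + 1.932 + 1.246 + 0.938 + 0.077 = 5.369
Σ x·lx·mx = 12.915; T = 12.915/5.369 = 2.40548…
r ≈ ln(R0)/T = ln(5.369)/2.40548… = 0.69867… → 0.699

0.699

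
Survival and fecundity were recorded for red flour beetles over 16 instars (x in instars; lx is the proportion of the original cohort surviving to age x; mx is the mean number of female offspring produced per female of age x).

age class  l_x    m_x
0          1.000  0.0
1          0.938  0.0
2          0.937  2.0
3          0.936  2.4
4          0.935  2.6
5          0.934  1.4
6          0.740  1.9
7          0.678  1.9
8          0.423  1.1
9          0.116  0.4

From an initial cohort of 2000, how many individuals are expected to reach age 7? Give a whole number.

Expected survivors = N0 · l_7 = 2000 × 0.678 = 1356 → 1356

1356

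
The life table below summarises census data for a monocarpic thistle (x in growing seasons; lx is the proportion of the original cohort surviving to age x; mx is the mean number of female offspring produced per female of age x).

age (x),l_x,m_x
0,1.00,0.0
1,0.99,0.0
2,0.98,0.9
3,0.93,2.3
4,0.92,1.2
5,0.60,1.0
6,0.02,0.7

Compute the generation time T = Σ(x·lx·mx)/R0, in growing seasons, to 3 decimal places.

lx·mx: 0, 0, 0.882, 2.139, 1.104, 0.6, 0.014 → R0 = 4.739
x·lx·mx: 0, 0, 1.764, 6.417, 4.416, 3, 0.084 → Σ = 15.681
T = 15.681 / 4.739 = 3.308926… → 3.309

3.309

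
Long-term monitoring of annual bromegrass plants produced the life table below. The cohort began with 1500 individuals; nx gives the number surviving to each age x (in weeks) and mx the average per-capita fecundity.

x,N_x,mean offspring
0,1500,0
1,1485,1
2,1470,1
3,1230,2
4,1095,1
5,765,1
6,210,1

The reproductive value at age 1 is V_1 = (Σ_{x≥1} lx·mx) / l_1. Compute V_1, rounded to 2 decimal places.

lx = nx/n0 = nx/1500: 1, 0.99, 0.98, 0.82, 0.73, 0.51, 0.14
lx·mx for x ≥ 1: 0.99, 0.98, 1.64, 0.73, 0.51, 0.14 → sum = 4.99
V_1 = 4.99 / l_1 = 4.99 / 0.99 = 5.040404… → 5.04

5.04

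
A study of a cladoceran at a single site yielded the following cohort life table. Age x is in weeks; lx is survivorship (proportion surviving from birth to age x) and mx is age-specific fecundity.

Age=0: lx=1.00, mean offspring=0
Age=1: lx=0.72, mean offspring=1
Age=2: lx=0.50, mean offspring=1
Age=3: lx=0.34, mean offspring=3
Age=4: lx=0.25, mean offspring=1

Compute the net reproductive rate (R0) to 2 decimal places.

2.49

lx·mx by age: 0, 0.72, 0.5, 1.02, 0.25
R0 = Σ lx·mx = 2.49 → 2.49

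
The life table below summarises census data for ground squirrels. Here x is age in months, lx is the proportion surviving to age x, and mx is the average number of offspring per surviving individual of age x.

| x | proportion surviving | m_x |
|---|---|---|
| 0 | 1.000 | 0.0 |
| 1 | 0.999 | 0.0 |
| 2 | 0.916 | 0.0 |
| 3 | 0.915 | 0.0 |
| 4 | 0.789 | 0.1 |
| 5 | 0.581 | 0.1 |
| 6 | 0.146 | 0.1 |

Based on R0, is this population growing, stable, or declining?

declining

R0 = Σ lx·mx = 0 + 0 + 0 + 0 + 0.0789 + 0.0581 + 0.0146 = 0.1516
R0 < 1, so the population is declining.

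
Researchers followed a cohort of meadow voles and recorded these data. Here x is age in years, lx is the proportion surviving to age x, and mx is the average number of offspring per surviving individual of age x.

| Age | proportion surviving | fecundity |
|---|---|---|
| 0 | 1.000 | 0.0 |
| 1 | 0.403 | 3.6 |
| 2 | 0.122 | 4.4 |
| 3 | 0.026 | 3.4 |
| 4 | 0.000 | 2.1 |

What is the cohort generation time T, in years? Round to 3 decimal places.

1.344

lx·mx: 0, 1.4508, 0.5368, 0.0884, 0 → R0 = 2.076
x·lx·mx: 0, 1.4508, 1.0736, 0.2652, 0 → Σ = 2.7896
T = 2.7896 / 2.076 = 1.343738… → 1.344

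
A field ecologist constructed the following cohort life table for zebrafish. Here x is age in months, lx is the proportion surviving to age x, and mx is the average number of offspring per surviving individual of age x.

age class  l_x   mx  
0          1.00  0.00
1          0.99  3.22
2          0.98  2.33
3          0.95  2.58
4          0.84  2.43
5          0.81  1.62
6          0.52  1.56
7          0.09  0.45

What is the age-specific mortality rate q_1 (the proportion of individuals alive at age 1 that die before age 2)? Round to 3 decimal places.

q_1 = (l_1 − l_2) / l_1 = (0.99 − 0.98) / 0.99
     = 0.01 / 0.99 = 0.010101… → 0.010

0.010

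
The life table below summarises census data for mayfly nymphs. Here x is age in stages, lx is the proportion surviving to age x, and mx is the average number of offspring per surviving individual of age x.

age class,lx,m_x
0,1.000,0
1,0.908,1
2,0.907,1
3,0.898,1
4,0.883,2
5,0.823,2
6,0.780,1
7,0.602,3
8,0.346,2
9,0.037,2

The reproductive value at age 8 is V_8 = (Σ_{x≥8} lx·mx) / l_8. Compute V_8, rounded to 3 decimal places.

lx·mx for x ≥ 8: 0.692, 0.074 → sum = 0.766
V_8 = 0.766 / l_8 = 0.766 / 0.346 = 2.213873… → 2.214

2.214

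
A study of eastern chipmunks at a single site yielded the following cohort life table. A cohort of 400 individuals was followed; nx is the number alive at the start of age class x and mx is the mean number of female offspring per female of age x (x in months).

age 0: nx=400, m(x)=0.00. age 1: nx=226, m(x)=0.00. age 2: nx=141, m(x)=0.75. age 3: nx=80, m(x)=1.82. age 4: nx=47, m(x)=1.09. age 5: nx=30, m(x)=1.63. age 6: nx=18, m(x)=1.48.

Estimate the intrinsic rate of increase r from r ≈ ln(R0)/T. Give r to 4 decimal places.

lx = nx/n0 = nx/400: 1, 0.565, 0.3525, 0.2, 0.1175, 0.075, 0.045
R0 = Σ lx·mx = 0 + 0 + 0.26438… + 0.364 + 0.12808… + 0.12225 + 0.0666 = 0.9453
Σ x·lx·mx = 3.1439; T = 3.1439/0.9453 = 3.32582…
r ≈ ln(R0)/T = ln(0.9453)/3.32582… = -0.016914… → -0.0169

-0.0169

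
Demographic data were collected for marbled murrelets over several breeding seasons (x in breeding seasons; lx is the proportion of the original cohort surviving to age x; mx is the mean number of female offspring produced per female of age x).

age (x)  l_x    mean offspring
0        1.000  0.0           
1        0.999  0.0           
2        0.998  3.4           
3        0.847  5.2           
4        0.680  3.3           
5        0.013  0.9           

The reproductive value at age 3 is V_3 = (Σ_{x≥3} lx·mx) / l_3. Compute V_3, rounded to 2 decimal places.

7.86

lx·mx for x ≥ 3: 4.4044, 2.244, 0.0117 → sum = 6.6601
V_3 = 6.6601 / l_3 = 6.6601 / 0.847 = 7.863164… → 7.86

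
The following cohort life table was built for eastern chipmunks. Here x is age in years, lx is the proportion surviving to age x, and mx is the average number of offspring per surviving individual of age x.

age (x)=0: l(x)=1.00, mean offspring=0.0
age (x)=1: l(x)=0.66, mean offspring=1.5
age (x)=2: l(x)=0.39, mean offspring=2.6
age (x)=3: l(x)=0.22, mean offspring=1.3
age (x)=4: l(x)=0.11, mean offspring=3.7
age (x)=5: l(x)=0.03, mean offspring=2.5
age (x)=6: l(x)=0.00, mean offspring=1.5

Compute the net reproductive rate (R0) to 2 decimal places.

2.77

lx·mx by age: 0, 0.99, 1.014, 0.286, 0.407, 0.075, 0
R0 = Σ lx·mx = 2.772 → 2.77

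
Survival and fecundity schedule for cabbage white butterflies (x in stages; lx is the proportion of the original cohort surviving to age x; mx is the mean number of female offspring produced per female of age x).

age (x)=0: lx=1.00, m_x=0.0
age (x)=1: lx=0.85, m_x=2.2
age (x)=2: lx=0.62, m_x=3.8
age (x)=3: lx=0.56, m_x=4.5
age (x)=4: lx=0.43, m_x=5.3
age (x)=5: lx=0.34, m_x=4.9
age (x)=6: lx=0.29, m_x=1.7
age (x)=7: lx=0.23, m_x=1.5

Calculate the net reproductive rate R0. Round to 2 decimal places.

lx·mx by age: 0, 1.87, 2.356, 2.52, 2.279, 1.666, 0.493, 0.345
R0 = Σ lx·mx = 11.529 → 11.53

11.53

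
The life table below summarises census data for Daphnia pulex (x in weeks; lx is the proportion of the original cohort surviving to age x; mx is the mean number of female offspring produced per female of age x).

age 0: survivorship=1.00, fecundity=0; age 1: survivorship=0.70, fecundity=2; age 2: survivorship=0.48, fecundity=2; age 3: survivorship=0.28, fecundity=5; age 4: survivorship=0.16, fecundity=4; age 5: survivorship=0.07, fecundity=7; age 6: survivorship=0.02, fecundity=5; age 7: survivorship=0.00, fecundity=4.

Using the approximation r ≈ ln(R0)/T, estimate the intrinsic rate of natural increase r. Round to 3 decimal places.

0.611

R0 = Σ lx·mx = 0 + 1.4 + 0.96 + 1.4 + 0.64 + 0.49 + 0.1 + 0 = 4.99
Σ x·lx·mx = 13.13; T = 13.13/4.99 = 2.63126…
r ≈ ln(R0)/T = ln(4.99)/2.63126… = 0.6109… → 0.611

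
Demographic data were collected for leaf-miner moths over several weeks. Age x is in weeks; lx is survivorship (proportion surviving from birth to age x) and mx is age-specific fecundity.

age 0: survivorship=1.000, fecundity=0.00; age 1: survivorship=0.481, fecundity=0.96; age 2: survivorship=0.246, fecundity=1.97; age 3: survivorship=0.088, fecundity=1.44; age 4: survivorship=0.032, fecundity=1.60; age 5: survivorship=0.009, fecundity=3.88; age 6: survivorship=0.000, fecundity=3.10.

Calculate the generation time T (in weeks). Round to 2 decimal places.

1.89

lx·mx: 0, 0.46176, 0.48462, 0.12672, 0.0512, 0.03492, 0 → R0 = 1.15922
x·lx·mx: 0, 0.46176, 0.96924, 0.38016, 0.2048, 0.1746, 0 → Σ = 2.19056
T = 2.19056 / 1.15922 = 1.889684… → 1.89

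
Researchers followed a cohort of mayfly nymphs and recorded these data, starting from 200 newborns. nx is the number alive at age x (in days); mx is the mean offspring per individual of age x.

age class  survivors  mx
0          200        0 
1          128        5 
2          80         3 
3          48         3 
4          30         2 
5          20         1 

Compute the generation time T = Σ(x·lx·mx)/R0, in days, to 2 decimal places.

lx = nx/n0 = nx/200: 1, 0.64, 0.4, 0.24, 0.15, 0.1
lx·mx: 0, 3.2, 1.2, 0.72, 0.3, 0.1 → R0 = 5.52
x·lx·mx: 0, 3.2, 2.4, 2.16, 1.2, 0.5 → Σ = 9.46
T = 9.46 / 5.52 = 1.713768… → 1.71

1.71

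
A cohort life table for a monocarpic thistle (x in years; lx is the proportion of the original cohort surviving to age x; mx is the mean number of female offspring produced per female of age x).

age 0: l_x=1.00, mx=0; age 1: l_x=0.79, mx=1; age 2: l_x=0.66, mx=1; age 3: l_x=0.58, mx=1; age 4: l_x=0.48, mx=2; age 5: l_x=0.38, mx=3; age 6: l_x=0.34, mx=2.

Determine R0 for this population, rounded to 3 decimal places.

4.810

lx·mx by age: 0, 0.79, 0.66, 0.58, 0.96, 1.14, 0.68
R0 = Σ lx·mx = 4.81 → 4.810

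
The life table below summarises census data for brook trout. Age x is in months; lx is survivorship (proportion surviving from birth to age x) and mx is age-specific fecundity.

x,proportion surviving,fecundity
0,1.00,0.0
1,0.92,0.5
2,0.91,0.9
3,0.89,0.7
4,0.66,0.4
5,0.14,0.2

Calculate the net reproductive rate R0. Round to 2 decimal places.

2.19

lx·mx by age: 0, 0.46, 0.819, 0.623, 0.264, 0.028
R0 = Σ lx·mx = 2.194 → 2.19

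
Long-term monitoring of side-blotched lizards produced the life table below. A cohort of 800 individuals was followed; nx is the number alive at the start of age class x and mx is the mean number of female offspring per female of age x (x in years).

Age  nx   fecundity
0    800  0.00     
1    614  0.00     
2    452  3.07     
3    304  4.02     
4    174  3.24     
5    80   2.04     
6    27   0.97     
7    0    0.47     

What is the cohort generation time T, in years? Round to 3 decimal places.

2.875

lx = nx/n0 = nx/800: 1, 0.7675, 0.565, 0.38, 0.2175, 0.1, 0.03375, 0
lx·mx: 0, 0, 1.73455, 1.5276, 0.7047, 0.204, 0.032738…, 0 → R0 = 4.203588…
x·lx·mx: 0, 0, 3.4691, 4.5828, 2.8188, 1.02, 0.196425…, 0 → Σ = 12.087125…
T = 12.087125… / 4.203588… = 2.875431… → 2.875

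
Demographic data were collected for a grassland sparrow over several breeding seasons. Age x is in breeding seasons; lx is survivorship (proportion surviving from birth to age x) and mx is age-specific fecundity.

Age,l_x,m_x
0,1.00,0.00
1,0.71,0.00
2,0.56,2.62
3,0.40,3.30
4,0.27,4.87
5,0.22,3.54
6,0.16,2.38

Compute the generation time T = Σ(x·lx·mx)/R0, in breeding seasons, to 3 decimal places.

lx·mx: 0, 0, 1.4672, 1.32, 1.3149, 0.7788, 0.3808 → R0 = 5.2617
x·lx·mx: 0, 0, 2.9344, 3.96, 5.2596, 3.894, 2.2848 → Σ = 18.3328
T = 18.3328 / 5.2617 = 3.484197… → 3.484

3.484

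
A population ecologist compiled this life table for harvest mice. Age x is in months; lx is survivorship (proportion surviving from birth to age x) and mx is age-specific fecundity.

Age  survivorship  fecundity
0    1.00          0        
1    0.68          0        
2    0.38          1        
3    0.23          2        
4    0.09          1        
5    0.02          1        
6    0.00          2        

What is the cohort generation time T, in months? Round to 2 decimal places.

lx·mx: 0, 0, 0.38, 0.46, 0.09, 0.02, 0 → R0 = 0.95
x·lx·mx: 0, 0, 0.76, 1.38, 0.36, 0.1, 0 → Σ = 2.6
T = 2.6 / 0.95 = 2.736842… → 2.74

2.74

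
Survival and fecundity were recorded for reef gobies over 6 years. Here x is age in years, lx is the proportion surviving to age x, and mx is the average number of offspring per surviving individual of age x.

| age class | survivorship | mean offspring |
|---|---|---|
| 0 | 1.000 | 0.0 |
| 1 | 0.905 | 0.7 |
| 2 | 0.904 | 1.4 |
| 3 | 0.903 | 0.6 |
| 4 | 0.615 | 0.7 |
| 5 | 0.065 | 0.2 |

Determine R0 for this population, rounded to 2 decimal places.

lx·mx by age: 0, 0.6335, 1.2656, 0.5418, 0.4305, 0.013
R0 = Σ lx·mx = 2.8844 → 2.88

2.88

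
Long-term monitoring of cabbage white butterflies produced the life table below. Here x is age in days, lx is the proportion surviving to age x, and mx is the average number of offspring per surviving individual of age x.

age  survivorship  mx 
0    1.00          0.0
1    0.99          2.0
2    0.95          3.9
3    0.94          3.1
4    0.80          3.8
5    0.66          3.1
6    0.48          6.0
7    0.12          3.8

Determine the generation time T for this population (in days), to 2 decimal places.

3.58

lx·mx: 0, 1.98, 3.705, 2.914, 3.04, 2.046, 2.88, 0.456 → R0 = 17.021
x·lx·mx: 0, 1.98, 7.41, 8.742, 12.16, 10.23, 17.28, 3.192 → Σ = 60.994
T = 60.994 / 17.021 = 3.583456… → 3.58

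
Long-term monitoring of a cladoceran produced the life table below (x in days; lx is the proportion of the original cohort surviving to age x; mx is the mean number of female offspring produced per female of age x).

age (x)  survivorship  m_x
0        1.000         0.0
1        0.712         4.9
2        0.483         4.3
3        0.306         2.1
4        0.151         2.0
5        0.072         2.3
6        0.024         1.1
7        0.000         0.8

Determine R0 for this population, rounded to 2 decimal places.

lx·mx by age: 0, 3.4888, 2.0769, 0.6426, 0.302, 0.1656, 0.0264, 0
R0 = Σ lx·mx = 6.7023 → 6.70

6.70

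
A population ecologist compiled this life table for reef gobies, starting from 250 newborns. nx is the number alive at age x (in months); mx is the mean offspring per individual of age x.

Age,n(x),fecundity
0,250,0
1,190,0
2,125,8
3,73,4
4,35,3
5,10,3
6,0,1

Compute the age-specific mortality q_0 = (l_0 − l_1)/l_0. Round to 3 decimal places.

0.240

lx = nx/n0 = nx/250: 1, 0.76, 0.5, 0.292, 0.14, 0.04, 0
q_0 = (l_0 − l_1) / l_0 = (1 − 0.76) / 1
     = 0.24 / 1 = 0.24 → 0.240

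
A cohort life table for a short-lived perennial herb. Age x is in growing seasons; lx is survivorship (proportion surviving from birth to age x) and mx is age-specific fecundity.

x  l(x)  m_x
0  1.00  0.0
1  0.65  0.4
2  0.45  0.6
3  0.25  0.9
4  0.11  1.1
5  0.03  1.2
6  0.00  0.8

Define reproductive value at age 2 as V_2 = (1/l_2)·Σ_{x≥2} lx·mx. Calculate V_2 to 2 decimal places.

lx·mx for x ≥ 2: 0.27, 0.225, 0.121, 0.036, 0 → sum = 0.652
V_2 = 0.652 / l_2 = 0.652 / 0.45 = 1.448889… → 1.45

1.45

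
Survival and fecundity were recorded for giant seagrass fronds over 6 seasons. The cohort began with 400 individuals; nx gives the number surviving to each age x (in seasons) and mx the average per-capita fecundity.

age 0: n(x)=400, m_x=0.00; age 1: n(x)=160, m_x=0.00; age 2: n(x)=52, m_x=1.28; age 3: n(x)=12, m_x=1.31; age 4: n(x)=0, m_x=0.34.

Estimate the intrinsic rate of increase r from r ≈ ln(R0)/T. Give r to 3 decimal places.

lx = nx/n0 = nx/400: 1, 0.4, 0.13, 0.03, 0
R0 = Σ lx·mx = 0 + 0 + 0.1664 + 0.0393 + 0 = 0.2057
Σ x·lx·mx = 0.4507; T = 0.4507/0.2057 = 2.19105…
r ≈ ln(R0)/T = ln(0.2057)/2.19105… = -0.72172… → -0.722

-0.722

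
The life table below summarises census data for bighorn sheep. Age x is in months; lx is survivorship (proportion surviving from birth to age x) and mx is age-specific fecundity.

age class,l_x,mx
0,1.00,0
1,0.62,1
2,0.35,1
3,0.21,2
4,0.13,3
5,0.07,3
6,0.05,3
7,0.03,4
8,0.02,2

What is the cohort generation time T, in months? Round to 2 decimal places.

lx·mx: 0, 0.62, 0.35, 0.42, 0.39, 0.21, 0.15, 0.12, 0.04 → R0 = 2.3
x·lx·mx: 0, 0.62, 0.7, 1.26, 1.56, 1.05, 0.9, 0.84, 0.32 → Σ = 7.25
T = 7.25 / 2.3 = 3.152174… → 3.15

3.15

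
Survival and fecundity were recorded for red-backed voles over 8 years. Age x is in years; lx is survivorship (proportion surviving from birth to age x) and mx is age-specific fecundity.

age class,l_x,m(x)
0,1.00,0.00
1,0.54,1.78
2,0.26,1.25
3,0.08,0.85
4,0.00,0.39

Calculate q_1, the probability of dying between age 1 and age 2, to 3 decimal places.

0.519

q_1 = (l_1 − l_2) / l_1 = (0.54 − 0.26) / 0.54
     = 0.28 / 0.54 = 0.518519… → 0.519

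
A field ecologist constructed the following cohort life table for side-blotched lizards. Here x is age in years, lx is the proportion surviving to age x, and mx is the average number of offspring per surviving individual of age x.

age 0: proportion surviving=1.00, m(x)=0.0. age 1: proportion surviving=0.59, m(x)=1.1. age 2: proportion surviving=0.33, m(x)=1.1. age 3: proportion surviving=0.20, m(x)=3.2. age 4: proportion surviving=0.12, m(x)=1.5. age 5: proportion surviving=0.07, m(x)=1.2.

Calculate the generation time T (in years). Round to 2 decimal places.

2.31

lx·mx: 0, 0.649, 0.363, 0.64, 0.18, 0.084 → R0 = 1.916
x·lx·mx: 0, 0.649, 0.726, 1.92, 0.72, 0.42 → Σ = 4.435
T = 4.435 / 1.916 = 2.314718… → 2.31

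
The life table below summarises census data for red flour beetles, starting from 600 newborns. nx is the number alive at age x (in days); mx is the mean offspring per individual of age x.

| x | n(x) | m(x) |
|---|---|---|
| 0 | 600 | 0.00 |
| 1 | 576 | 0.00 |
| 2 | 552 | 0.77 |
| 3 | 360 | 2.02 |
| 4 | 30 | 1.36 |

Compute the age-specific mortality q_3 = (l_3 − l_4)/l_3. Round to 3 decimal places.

lx = nx/n0 = nx/600: 1, 0.96, 0.92, 0.6, 0.05
q_3 = (l_3 − l_4) / l_3 = (0.6 − 0.05) / 0.6
     = 0.55 / 0.6 = 0.916667… → 0.917

0.917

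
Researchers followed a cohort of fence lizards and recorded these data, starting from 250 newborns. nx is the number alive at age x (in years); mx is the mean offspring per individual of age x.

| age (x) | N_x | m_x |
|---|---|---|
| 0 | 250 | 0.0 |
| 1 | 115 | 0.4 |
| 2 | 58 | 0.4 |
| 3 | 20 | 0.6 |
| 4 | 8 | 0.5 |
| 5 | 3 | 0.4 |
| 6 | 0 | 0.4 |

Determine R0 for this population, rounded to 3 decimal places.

lx = nx/n0 = nx/250: 1, 0.46, 0.232, 0.08, 0.032, 0.012, 0
lx·mx by age: 0, 0.184, 0.0928, 0.048, 0.016, 0.0048, 0
R0 = Σ lx·mx = 0.3456 → 0.346

0.346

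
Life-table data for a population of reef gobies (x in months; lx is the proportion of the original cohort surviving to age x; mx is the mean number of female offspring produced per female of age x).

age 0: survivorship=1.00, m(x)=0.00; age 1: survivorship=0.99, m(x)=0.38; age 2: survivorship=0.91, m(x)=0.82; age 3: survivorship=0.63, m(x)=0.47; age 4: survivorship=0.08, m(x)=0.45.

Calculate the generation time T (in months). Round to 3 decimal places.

1.994

lx·mx: 0, 0.3762, 0.7462, 0.2961, 0.036 → R0 = 1.4545
x·lx·mx: 0, 0.3762, 1.4924, 0.8883, 0.144 → Σ = 2.9009
T = 2.9009 / 1.4545 = 1.994431… → 1.994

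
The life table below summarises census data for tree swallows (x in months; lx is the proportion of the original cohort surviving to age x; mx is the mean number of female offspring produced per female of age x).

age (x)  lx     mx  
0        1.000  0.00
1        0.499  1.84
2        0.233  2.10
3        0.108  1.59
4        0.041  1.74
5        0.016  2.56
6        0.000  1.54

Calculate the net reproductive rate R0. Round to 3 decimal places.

lx·mx by age: 0, 0.91816, 0.4893, 0.17172, 0.07134, 0.04096, 0
R0 = Σ lx·mx = 1.69148 → 1.691

1.691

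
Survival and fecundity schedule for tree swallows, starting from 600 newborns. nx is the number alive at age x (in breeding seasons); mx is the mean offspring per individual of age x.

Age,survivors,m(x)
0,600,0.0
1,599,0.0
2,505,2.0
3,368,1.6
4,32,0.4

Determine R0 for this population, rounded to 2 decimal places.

2.69

lx = nx/n0 = nx/600: 1, 0.99833…, 0.84167…, 0.61333…, 0.05333…
lx·mx by age: 0, 0, 1.683333…, 0.981333…, 0.021333…
R0 = Σ lx·mx = 2.686… → 2.69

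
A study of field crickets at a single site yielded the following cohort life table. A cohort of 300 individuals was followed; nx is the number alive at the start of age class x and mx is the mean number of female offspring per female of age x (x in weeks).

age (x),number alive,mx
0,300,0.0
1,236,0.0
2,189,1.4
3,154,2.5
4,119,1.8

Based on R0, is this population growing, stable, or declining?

lx = nx/n0 = nx/300: 1, 0.78667…, 0.63, 0.51333…, 0.39667…
R0 = Σ lx·mx = 0 + 0 + 0.882 + 1.283333… + 0.714… = 2.879333…
R0 > 1, so the population is growing.

growing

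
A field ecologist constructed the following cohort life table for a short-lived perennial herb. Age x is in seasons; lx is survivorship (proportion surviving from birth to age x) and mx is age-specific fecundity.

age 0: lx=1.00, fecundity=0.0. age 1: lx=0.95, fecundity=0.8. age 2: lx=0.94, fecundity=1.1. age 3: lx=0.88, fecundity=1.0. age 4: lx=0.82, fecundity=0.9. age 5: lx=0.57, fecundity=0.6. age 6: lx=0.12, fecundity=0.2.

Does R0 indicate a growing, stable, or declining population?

R0 = Σ lx·mx = 0 + 0.76 + 1.034 + 0.88 + 0.738 + 0.342 + 0.024 = 3.778
R0 > 1, so the population is growing.

growing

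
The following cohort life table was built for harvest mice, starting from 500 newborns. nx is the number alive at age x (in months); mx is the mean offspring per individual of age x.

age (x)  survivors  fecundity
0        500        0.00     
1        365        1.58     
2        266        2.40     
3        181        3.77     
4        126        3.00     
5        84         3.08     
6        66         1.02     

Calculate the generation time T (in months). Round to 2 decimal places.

lx = nx/n0 = nx/500: 1, 0.73, 0.532, 0.362, 0.252, 0.168, 0.132
lx·mx: 0, 1.1534, 1.2768, 1.36474, 0.756, 0.51744, 0.13464 → R0 = 5.20302
x·lx·mx: 0, 1.1534, 2.5536, 4.09422, 3.024, 2.5872, 0.80784 → Σ = 14.22026
T = 14.22026 / 5.20302 = 2.733078… → 2.73

2.73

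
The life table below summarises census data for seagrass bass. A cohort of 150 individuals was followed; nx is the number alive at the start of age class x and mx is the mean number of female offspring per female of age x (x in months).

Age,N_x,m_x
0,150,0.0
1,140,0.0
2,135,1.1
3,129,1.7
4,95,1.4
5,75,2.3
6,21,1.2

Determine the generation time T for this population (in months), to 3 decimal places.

lx = nx/n0 = nx/150: 1, 0.93333…, 0.9, 0.86, 0.63333…, 0.5, 0.14
lx·mx: 0, 0, 0.99, 1.462, 0.886667…, 1.15, 0.168 → R0 = 4.656667…
x·lx·mx: 0, 0, 1.98, 4.386, 3.546667…, 5.75, 1.008 → Σ = 16.670667…
T = 16.670667… / 4.656667… = 3.579957… → 3.580

3.580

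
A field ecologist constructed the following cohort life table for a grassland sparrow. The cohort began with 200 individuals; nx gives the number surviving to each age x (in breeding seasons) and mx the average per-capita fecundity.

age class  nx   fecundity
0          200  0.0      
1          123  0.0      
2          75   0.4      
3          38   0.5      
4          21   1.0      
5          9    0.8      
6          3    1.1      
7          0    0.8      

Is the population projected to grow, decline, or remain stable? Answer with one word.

lx = nx/n0 = nx/200: 1, 0.615, 0.375, 0.19, 0.105, 0.045, 0.015, 0
R0 = Σ lx·mx = 0 + 0 + 0.15 + 0.095 + 0.105 + 0.036 + 0.0165 + 0 = 0.4025
R0 < 1, so the population is declining.

declining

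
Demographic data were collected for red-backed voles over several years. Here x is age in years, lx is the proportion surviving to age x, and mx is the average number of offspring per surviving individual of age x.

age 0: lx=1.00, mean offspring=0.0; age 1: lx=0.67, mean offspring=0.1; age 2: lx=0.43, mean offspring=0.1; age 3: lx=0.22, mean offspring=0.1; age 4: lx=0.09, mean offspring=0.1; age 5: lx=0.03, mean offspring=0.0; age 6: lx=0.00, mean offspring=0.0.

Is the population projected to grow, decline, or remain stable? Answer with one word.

R0 = Σ lx·mx = 0 + 0.067 + 0.043 + 0.022 + 0.009 + 0 + 0 = 0.141
R0 < 1, so the population is declining.

declining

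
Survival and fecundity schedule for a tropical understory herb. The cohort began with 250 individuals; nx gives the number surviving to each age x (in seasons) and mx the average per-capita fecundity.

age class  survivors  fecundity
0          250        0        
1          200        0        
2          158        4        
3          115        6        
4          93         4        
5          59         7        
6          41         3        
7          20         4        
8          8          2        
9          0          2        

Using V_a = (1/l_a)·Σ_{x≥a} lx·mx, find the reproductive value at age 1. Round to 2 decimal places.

lx = nx/n0 = nx/250: 1, 0.8, 0.632, 0.46, 0.372, 0.236, 0.164, 0.08, 0.032, 0
lx·mx for x ≥ 1: 0, 2.528, 2.76, 1.488, 1.652, 0.492, 0.32, 0.064, 0 → sum = 9.304
V_1 = 9.304 / l_1 = 9.304 / 0.8 = 11.63 → 11.63

11.63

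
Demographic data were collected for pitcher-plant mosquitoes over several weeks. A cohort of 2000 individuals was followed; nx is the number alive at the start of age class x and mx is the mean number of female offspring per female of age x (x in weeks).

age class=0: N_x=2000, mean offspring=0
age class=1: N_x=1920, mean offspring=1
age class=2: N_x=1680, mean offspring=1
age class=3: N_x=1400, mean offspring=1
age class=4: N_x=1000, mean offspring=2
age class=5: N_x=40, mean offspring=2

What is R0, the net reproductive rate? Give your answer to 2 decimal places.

lx = nx/n0 = nx/2000: 1, 0.96, 0.84, 0.7, 0.5, 0.02
lx·mx by age: 0, 0.96, 0.84, 0.7, 1, 0.04
R0 = Σ lx·mx = 3.54 → 3.54

3.54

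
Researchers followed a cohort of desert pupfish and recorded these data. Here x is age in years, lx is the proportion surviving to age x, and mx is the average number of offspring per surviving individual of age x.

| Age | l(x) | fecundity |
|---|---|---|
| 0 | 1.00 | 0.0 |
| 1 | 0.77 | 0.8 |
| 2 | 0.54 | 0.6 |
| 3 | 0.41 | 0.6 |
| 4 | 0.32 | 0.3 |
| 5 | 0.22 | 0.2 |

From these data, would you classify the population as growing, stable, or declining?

growing

R0 = Σ lx·mx = 0 + 0.616 + 0.324 + 0.246 + 0.096 + 0.044 = 1.326
R0 > 1, so the population is growing.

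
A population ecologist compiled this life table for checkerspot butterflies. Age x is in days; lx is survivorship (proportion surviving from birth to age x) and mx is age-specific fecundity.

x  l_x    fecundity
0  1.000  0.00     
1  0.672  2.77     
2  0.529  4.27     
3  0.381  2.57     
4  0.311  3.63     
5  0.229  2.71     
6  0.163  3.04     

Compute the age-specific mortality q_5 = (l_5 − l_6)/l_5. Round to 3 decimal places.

0.288

q_5 = (l_5 − l_6) / l_5 = (0.229 − 0.163) / 0.229
     = 0.066 / 0.229 = 0.28821… → 0.288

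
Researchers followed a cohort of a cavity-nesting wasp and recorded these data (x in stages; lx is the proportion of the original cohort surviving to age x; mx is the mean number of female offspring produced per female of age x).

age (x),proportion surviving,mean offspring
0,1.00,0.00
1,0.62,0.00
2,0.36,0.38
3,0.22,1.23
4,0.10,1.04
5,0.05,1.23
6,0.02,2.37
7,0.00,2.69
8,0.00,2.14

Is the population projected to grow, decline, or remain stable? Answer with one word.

declining

R0 = Σ lx·mx = 0 + 0 + 0.1368 + 0.2706 + 0.104 + 0.0615 + 0.0474 + 0 + 0 = 0.6203
R0 < 1, so the population is declining.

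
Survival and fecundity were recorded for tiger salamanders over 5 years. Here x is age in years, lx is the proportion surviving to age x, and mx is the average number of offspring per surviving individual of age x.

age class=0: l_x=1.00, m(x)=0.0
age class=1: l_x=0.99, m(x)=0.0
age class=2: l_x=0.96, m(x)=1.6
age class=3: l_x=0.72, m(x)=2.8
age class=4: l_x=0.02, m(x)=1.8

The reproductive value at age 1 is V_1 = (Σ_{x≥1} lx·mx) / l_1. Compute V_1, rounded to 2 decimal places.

3.62

lx·mx for x ≥ 1: 0, 1.536, 2.016, 0.036 → sum = 3.588
V_1 = 3.588 / l_1 = 3.588 / 0.99 = 3.624242… → 3.62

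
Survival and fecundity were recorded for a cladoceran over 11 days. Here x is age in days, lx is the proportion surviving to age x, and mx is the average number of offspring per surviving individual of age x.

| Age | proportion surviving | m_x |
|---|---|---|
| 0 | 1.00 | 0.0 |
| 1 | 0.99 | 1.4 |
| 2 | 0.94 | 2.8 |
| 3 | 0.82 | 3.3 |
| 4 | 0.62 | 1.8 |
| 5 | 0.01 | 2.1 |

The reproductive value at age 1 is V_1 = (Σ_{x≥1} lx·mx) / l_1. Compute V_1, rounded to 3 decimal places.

7.940

lx·mx for x ≥ 1: 1.386, 2.632, 2.706, 1.116, 0.021 → sum = 7.861
V_1 = 7.861 / l_1 = 7.861 / 0.99 = 7.940404… → 7.940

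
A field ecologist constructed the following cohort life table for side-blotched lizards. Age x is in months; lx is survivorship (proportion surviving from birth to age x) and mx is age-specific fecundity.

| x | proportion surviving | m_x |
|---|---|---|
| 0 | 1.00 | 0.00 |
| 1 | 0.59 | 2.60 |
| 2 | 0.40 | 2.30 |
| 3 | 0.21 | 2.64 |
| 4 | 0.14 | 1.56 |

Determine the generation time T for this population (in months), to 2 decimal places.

lx·mx: 0, 1.534, 0.92, 0.5544, 0.2184 → R0 = 3.2268
x·lx·mx: 0, 1.534, 1.84, 1.6632, 0.8736 → Σ = 5.9108
T = 5.9108 / 3.2268 = 1.831784… → 1.83

1.83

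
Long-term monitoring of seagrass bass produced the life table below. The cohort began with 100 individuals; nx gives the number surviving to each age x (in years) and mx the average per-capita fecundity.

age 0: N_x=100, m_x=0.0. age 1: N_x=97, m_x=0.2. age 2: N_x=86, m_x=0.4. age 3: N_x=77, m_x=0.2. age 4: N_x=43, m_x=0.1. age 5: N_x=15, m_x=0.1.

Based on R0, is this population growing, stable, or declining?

lx = nx/n0 = nx/100: 1, 0.97, 0.86, 0.77, 0.43, 0.15
R0 = Σ lx·mx = 0 + 0.194 + 0.344 + 0.154 + 0.043 + 0.015 = 0.75
R0 < 1, so the population is declining.

declining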